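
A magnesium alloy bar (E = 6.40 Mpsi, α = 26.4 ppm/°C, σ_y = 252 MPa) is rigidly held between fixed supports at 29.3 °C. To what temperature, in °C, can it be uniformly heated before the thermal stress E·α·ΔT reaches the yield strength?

E = 6.40 Mpsi = 44.13 GPa.
E·α·ΔT = 252.0 MPa ⇒ ΔT = 252.0 / (44.13×10³ × 26.4×10⁻⁶) = 216.3 K.
T = 29.3 + 216.3 = 245.6 °C.

246 °C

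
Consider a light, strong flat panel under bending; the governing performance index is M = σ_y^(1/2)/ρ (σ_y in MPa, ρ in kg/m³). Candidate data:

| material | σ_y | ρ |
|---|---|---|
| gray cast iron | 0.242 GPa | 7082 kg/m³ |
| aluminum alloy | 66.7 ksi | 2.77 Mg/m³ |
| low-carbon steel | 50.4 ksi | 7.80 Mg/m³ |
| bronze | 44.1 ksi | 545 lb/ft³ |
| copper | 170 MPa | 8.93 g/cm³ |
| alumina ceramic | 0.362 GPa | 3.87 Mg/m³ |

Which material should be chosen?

aluminum alloy

Putting every candidate on a common basis:
  gray cast iron: σ_y = 242.0 MPa, ρ = 7082 kg/m³
  aluminum alloy: σ_y = 459.9 MPa, ρ = 2770 kg/m³
  low-carbon steel: σ_y = 347.5 MPa, ρ = 7800 kg/m³
  bronze: σ_y = 304.1 MPa, ρ = 8730 kg/m³
  copper: σ_y = 170.0 MPa, ρ = 8930 kg/m³
  alumina ceramic: σ_y = 362.0 MPa, ρ = 3870 kg/m³
  aluminum alloy: M = 7.74×10⁻³
  alumina ceramic: M = 4.92×10⁻³
  low-carbon steel: M = 2.39×10⁻³
  gray cast iron: M = 2.20×10⁻³
  bronze: M = 2.00×10⁻³
  copper: M = 1.46×10⁻³
Aluminum alloy ranks first.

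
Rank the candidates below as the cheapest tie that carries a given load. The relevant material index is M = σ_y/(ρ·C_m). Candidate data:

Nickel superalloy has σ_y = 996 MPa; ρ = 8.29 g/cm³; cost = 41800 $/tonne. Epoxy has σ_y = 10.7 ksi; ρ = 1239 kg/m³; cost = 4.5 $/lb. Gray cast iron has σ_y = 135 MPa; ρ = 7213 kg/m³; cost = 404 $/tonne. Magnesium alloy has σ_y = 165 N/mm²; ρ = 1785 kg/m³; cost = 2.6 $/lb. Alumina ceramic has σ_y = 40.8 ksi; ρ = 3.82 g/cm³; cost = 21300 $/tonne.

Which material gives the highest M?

gray cast iron

In SI units:
  nickel superalloy: σ_y = 996.0 MPa, ρ = 8290 kg/m³, cost = 41.80 $/kg
  epoxy: σ_y = 73.77 MPa, ρ = 1239 kg/m³, cost = 9.921 $/kg
  gray cast iron: σ_y = 135.0 MPa, ρ = 7213 kg/m³, cost = 0.4040 $/kg
  magnesium alloy: σ_y = 165.0 MPa, ρ = 1785 kg/m³, cost = 5.732 $/kg
  alumina ceramic: σ_y = 281.3 MPa, ρ = 3820 kg/m³, cost = 21.30 $/kg
  gray cast iron: M = 46.3 kN·m per $
  magnesium alloy: M = 16.1 kN·m per $
  epoxy: M = 6.00 kN·m per $
  alumina ceramic: M = 3.46 kN·m per $
  nickel superalloy: M = 2.87 kN·m per $
The maximum is for gray cast iron.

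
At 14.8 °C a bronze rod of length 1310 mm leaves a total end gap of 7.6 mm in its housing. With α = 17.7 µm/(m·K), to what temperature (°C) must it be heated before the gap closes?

α·L₀·ΔT = 7.6 mm ⇒ ΔT = 7.6 / (17.7×10⁻⁶ × 1310.0) = 327.8 K.
T = 14.8 + 327.8 = 342.6 °C.

343 °C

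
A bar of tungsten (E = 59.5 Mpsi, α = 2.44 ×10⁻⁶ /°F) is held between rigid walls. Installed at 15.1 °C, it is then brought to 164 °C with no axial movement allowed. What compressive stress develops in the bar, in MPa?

268 MPa

E = 59.5 Mpsi = 410.2 GPa.
α = 2.44×10⁻⁶/°F × 9/5 = 4.39×10⁻⁶/K.
ΔT = 148.9 K. Constrained thermal stress σ = E·α·ΔT = 410.2×10³ MPa × 4.39×10⁻⁶ × 148.9 = 268 MPa (compressive).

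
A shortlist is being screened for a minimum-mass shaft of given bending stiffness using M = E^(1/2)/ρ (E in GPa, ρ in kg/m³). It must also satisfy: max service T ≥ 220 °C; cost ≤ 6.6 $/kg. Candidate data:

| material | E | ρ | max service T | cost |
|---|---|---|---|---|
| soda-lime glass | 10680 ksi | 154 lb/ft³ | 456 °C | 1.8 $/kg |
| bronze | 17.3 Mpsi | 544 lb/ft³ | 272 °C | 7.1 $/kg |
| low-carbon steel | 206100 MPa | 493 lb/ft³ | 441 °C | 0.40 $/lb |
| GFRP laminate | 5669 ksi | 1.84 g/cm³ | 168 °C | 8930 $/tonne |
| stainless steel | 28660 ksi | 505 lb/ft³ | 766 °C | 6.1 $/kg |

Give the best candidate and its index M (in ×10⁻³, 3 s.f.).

Screen on constraints: max service T ≥ 220 °C; cost ≤ 6.6 $/kg. Survivors: soda-lime glass, low-carbon steel, stainless steel.
After converting to SI:
  soda-lime glass: E = 73.64 GPa, ρ = 2467 kg/m³
  low-carbon steel: E = 206.1 GPa, ρ = 7897 kg/m³
  stainless steel: E = 197.6 GPa, ρ = 8089 kg/m³
  soda-lime glass: M = 3.48×10⁻³
  low-carbon steel: M = 1.82×10⁻³
  stainless steel: M = 1.74×10⁻³
Soda-lime glass ranks first.

soda-lime glass, M = 3.48×10⁻³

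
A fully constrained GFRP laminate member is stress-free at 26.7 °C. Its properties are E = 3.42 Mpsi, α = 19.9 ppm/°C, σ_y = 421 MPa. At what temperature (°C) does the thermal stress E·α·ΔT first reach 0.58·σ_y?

547 °C

E = 3.42 Mpsi = 23.58 GPa.
E·α·ΔT = 244.2 MPa ⇒ ΔT = 244.2 / (23.58×10³ × 19.9×10⁻⁶) = 520.4 K.
T = 26.7 + 520.4 = 547.1 °C.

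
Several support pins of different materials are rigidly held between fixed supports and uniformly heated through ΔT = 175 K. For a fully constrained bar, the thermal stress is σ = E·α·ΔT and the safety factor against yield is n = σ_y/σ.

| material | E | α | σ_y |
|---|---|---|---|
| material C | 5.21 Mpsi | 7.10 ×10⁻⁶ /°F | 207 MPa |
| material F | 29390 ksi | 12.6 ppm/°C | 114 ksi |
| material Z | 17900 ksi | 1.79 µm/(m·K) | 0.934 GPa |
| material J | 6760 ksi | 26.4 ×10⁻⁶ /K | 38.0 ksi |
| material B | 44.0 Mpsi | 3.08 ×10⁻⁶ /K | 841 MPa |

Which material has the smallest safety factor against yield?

With everything in SI (GPa, ×10⁻⁶/K, MPa):
  material C: E = 35.92, α = 12.8, σ_y = 207.0 → σ = 80.3 MPa, n = 2.58
  material F: E = 202.6, α = 12.6, σ_y = 786.0 → σ = 447 MPa, n = 1.76
  material Z: E = 123.4, α = 1.79, σ_y = 934.0 → σ = 38.7 MPa, n = 24.2
  material J: E = 46.61, α = 26.4, σ_y = 262.0 → σ = 215 MPa, n = 1.22
  material B: E = 303.4, α = 3.08, σ_y = 841.0 → σ = 164 MPa, n = 5.14
Smallest n: material J with n = 1.22.

material J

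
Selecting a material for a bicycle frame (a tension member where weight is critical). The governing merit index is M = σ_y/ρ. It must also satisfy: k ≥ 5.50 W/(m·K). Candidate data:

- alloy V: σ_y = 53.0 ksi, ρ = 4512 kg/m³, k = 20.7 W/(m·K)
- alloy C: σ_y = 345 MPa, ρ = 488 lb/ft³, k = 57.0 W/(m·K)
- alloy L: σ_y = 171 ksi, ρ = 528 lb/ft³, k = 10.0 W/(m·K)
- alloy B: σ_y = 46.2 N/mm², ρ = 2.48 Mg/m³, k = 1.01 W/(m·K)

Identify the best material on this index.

Screen on constraints: k ≥ 5.50 W/(m·K). Survivors: alloy V, alloy C, alloy L.
Normalizing units and computing the index:
  alloy V: σ_y = 365.4 MPa, ρ = 4512 kg/m³
  alloy C: σ_y = 345.0 MPa, ρ = 7817 kg/m³
  alloy L: σ_y = 1179 MPa, ρ = 8458 kg/m³
  alloy L: M = 139 kN·m/kg
  alloy V: M = 81.0 kN·m/kg
  alloy C: M = 44.1 kN·m/kg
Alloy L has the largest M.

alloy L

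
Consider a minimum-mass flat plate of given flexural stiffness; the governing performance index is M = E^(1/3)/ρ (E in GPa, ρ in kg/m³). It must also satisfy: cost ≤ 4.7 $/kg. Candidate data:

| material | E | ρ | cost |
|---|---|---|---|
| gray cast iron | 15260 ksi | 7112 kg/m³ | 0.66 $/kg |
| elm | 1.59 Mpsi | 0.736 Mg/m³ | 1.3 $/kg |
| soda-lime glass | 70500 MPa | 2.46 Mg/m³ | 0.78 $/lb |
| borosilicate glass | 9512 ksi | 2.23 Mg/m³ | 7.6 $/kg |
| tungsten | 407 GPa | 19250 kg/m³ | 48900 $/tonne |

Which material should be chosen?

Screen on constraints: cost ≤ 4.7 $/kg. Survivors: gray cast iron, elm, soda-lime glass.
In SI units:
  gray cast iron: E = 105.2 GPa, ρ = 7112 kg/m³
  elm: E = 10.96 GPa, ρ = 736.0 kg/m³
  soda-lime glass: E = 70.50 GPa, ρ = 2460 kg/m³
  elm: M = 3.02×10⁻³
  soda-lime glass: M = 1.68×10⁻³
  gray cast iron: M = 0.664×10⁻³
Highest index: elm.

elm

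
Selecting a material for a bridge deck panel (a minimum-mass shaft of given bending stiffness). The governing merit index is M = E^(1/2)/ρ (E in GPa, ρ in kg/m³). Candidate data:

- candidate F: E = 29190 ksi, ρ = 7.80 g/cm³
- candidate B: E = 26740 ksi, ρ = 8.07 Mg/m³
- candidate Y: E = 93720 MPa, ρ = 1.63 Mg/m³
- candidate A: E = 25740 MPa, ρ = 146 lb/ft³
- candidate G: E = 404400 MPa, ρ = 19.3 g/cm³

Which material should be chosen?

candidate Y

Convert each candidate to consistent units, then evaluate M:
  candidate F: E = 201.3 GPa, ρ = 7800 kg/m³
  candidate B: E = 184.4 GPa, ρ = 8070 kg/m³
  candidate Y: E = 93.72 GPa, ρ = 1630 kg/m³
  candidate A: E = 25.74 GPa, ρ = 2339 kg/m³
  candidate G: E = 404.4 GPa, ρ = 19300 kg/m³
  candidate Y: M = 5.94×10⁻³
  candidate A: M = 2.17×10⁻³
  candidate F: M = 1.82×10⁻³
  candidate B: M = 1.68×10⁻³
  candidate G: M = 1.04×10⁻³
Highest index: candidate Y.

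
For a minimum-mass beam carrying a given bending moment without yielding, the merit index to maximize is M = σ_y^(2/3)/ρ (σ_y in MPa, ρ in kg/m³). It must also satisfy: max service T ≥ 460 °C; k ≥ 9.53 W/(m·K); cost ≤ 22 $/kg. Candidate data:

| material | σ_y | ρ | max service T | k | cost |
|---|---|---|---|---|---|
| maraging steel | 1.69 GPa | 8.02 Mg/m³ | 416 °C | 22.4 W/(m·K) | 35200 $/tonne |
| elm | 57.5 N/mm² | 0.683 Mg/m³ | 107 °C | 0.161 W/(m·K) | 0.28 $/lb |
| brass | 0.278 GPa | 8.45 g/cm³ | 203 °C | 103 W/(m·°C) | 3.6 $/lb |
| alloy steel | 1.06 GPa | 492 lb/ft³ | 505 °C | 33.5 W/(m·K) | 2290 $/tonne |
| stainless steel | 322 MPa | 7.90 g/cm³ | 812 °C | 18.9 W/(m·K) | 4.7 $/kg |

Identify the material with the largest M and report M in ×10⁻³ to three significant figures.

alloy steel, M = 13.2×10⁻³

Screen on constraints: max service T ≥ 460 °C; k ≥ 9.53 W/(m·K); cost ≤ 22 $/kg. Survivors: alloy steel, stainless steel.
Normalizing units and computing the index:
  alloy steel: σ_y = 1060 MPa, ρ = 7881 kg/m³
  stainless steel: σ_y = 322.0 MPa, ρ = 7900 kg/m³
  alloy steel: M = 13.2×10⁻³
  stainless steel: M = 5.95×10⁻³
Highest index: alloy steel.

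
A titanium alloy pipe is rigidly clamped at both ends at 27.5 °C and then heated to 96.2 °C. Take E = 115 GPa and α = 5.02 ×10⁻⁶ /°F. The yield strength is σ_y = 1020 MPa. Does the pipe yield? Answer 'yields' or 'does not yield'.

α = 5.02×10⁻⁶/°F × 9/5 = 9.04×10⁻⁶/K.
ΔT = 68.70 K. Constrained thermal stress σ = E·α·ΔT = 115.0×10³ MPa × 9.04×10⁻⁶ × 68.70 = 71.4 MPa (compressive).
Compare to σ_y = 1020 MPa: σ < σ_y, so it does not yield.

does not yield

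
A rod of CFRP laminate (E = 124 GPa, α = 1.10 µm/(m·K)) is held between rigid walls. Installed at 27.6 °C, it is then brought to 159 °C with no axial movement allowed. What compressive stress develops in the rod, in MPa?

17.9 MPa

ΔT = 131.4 K. Constrained thermal stress σ = E·α·ΔT = 124.0×10³ MPa × 1.10×10⁻⁶ × 131.4 = 17.9 MPa (compressive).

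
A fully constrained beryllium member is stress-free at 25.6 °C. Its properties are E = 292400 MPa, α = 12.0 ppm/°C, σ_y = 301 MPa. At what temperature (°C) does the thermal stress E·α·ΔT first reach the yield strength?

111 °C

E = 292400 MPa = 292.4 GPa.
E·α·ΔT = 301.0 MPa ⇒ ΔT = 301.0 / (292.4×10³ × 12.0×10⁻⁶) = 85.78 K.
T = 25.6 + 85.78 = 111.4 °C.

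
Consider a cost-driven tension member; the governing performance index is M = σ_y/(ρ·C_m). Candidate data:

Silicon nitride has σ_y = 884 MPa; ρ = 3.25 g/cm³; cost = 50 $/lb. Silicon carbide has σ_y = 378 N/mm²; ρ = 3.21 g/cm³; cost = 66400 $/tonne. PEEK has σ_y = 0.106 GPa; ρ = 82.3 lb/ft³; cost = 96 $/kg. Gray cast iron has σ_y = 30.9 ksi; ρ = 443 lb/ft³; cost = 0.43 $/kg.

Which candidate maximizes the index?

gray cast iron

In SI units:
  silicon nitride: σ_y = 884.0 MPa, ρ = 3250 kg/m³, cost = 110.2 $/kg
  silicon carbide: σ_y = 378.0 MPa, ρ = 3210 kg/m³, cost = 66.40 $/kg
  PEEK: σ_y = 106.0 MPa, ρ = 1318 kg/m³, cost = 96.00 $/kg
  gray cast iron: σ_y = 213.0 MPa, ρ = 7096 kg/m³, cost = 0.4300 $/kg
  gray cast iron: M = 69.8 kN·m per $
  silicon nitride: M = 2.47 kN·m per $
  silicon carbide: M = 1.77 kN·m per $
  PEEK: M = 0.838 kN·m per $
The maximum is for gray cast iron.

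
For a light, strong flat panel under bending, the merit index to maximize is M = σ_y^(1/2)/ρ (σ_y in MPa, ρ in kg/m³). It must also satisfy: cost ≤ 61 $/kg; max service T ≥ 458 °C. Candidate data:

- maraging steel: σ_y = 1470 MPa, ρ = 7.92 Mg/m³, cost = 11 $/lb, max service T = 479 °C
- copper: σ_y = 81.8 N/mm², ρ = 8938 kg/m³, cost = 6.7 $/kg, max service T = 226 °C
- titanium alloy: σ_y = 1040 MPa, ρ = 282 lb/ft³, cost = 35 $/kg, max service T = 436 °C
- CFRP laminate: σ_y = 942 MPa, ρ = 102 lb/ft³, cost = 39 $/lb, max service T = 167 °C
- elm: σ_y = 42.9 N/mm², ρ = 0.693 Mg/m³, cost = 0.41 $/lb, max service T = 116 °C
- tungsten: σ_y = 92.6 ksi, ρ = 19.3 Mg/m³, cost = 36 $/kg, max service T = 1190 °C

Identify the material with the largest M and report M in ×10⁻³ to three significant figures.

maraging steel, M = 4.84×10⁻³

Screen on constraints: cost ≤ 61 $/kg; max service T ≥ 458 °C. Survivors: maraging steel, tungsten.
Normalizing units and computing the index:
  maraging steel: σ_y = 1470 MPa, ρ = 7920 kg/m³
  tungsten: σ_y = 638.5 MPa, ρ = 19300 kg/m³
  maraging steel: M = 4.84×10⁻³
  tungsten: M = 1.31×10⁻³
The maximum is for maraging steel.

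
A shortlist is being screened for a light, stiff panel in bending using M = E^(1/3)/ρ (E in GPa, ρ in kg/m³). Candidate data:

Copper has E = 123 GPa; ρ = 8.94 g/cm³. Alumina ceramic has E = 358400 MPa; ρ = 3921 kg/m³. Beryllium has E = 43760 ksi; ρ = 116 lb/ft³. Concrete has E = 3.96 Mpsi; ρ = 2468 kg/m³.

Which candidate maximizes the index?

beryllium

Convert each candidate to consistent units, then evaluate M:
  copper: E = 123.0 GPa, ρ = 8940 kg/m³
  alumina ceramic: E = 358.4 GPa, ρ = 3921 kg/m³
  beryllium: E = 301.7 GPa, ρ = 1858 kg/m³
  concrete: E = 27.30 GPa, ρ = 2468 kg/m³
  beryllium: M = 3.61×10⁻³
  alumina ceramic: M = 1.81×10⁻³
  concrete: M = 1.22×10⁻³
  copper: M = 0.556×10⁻³
The maximum is for beryllium.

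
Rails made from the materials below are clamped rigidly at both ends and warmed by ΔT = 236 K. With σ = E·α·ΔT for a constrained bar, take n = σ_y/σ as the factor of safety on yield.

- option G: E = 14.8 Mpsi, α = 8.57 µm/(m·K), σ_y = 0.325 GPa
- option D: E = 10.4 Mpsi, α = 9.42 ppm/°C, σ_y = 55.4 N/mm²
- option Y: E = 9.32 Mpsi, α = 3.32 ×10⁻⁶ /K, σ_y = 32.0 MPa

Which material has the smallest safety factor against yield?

With everything in SI (GPa, ×10⁻⁶/K, MPa):
  option G: E = 102.0, α = 8.57, σ_y = 325.0 → σ = 206 MPa, n = 1.57
  option D: E = 71.71, α = 9.42, σ_y = 55.40 → σ = 159 MPa, n = 0.348
  option Y: E = 64.26, α = 3.32, σ_y = 32.00 → σ = 50.3 MPa, n = 0.636
Smallest n: option D with n = 0.348.

option D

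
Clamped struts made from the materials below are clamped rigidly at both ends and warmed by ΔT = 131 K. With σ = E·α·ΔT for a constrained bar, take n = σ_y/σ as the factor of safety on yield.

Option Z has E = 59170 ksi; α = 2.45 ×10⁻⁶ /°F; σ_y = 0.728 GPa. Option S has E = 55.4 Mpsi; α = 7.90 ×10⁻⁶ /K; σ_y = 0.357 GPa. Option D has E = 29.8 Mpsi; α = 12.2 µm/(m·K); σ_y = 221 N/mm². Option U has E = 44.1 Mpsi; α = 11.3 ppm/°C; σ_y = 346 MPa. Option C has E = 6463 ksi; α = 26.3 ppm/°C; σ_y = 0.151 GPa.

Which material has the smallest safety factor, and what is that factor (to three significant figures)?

option D, n = 0.673

With everything in SI (GPa, ×10⁻⁶/K, MPa):
  option Z: E = 408.0, α = 4.41, σ_y = 728.0 → σ = 236 MPa, n = 3.09
  option S: E = 382.0, α = 7.90, σ_y = 357.0 → σ = 395 MPa, n = 0.903
  option D: E = 205.5, α = 12.2, σ_y = 221.0 → σ = 328 MPa, n = 0.673
  option U: E = 304.1, α = 11.3, σ_y = 346.0 → σ = 450 MPa, n = 0.769
  option C: E = 44.56, α = 26.3, σ_y = 151.0 → σ = 154 MPa, n = 0.984
The minimum is option D at n = 0.673.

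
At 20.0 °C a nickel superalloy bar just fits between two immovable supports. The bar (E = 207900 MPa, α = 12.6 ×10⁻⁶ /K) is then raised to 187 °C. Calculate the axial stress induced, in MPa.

437 MPa

E = 207900 MPa = 207.9 GPa.
ΔT = 167.0 K. Constrained thermal stress σ = E·α·ΔT = 207.9×10³ MPa × 12.6×10⁻⁶ × 167.0 = 437 MPa (compressive).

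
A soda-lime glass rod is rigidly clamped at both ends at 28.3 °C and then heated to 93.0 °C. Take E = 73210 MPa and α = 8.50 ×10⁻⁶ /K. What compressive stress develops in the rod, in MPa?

E = 73210 MPa = 73.21 GPa.
ΔT = 64.70 K. Constrained thermal stress σ = E·α·ΔT = 73.21×10³ MPa × 8.50×10⁻⁶ × 64.70 = 40.3 MPa (compressive).

40.3 MPa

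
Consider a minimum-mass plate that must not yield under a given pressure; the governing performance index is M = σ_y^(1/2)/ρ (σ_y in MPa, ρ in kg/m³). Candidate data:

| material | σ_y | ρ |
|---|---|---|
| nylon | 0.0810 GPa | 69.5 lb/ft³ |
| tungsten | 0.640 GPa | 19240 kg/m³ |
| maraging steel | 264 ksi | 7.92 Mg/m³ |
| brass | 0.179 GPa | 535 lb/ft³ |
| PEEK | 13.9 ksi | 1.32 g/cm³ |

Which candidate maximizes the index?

nylon

Putting every candidate on a common basis:
  nylon: σ_y = 81.00 MPa, ρ = 1113 kg/m³
  tungsten: σ_y = 640.0 MPa, ρ = 19240 kg/m³
  maraging steel: σ_y = 1820 MPa, ρ = 7920 kg/m³
  brass: σ_y = 179.0 MPa, ρ = 8570 kg/m³
  PEEK: σ_y = 95.84 MPa, ρ = 1320 kg/m³
  nylon: M = 8.08×10⁻³
  PEEK: M = 7.42×10⁻³
  maraging steel: M = 5.39×10⁻³
  brass: M = 1.56×10⁻³
  tungsten: M = 1.31×10⁻³
The maximum is for nylon.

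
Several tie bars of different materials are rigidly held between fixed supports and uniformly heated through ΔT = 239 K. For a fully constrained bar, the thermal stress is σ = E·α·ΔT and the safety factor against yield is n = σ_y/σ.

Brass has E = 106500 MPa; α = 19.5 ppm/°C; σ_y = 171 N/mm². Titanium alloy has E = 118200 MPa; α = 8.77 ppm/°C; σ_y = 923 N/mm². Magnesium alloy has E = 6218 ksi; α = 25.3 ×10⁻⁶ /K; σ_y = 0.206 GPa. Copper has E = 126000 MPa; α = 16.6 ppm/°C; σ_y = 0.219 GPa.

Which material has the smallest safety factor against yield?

brass

Converting E to GPa, α to ×10⁻⁶/K, σ_y to MPa, then σ and n for each:
  brass: E = 106.5, α = 19.5, σ_y = 171.0 → σ = 496 MPa, n = 0.345
  titanium alloy: E = 118.2, α = 8.77, σ_y = 923.0 → σ = 248 MPa, n = 3.73
  magnesium alloy: E = 42.87, α = 25.3, σ_y = 206.0 → σ = 259 MPa, n = 0.795
  copper: E = 126.0, α = 16.6, σ_y = 219.0 → σ = 500 MPa, n = 0.438
The minimum is brass at n = 0.345.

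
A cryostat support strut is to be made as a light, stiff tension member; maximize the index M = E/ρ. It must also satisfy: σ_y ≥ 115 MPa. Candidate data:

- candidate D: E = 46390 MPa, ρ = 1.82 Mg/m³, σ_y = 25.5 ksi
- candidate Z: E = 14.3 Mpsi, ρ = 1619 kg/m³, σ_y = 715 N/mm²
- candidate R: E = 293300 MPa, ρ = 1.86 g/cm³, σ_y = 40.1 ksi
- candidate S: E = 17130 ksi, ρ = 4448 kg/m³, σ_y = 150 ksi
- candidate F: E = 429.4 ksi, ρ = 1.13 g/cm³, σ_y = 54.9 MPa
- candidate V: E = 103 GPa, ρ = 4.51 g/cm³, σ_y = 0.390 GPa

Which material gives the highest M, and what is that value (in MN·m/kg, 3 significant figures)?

candidate R, M = 158 MN·m/kg

Screen on constraints: σ_y ≥ 115 MPa. Survivors: candidate D, candidate Z, candidate R, candidate S, candidate V.
Normalizing units and computing the index:
  candidate D: E = 46.39 GPa, ρ = 1820 kg/m³
  candidate Z: E = 98.60 GPa, ρ = 1619 kg/m³
  candidate R: E = 293.3 GPa, ρ = 1860 kg/m³
  candidate S: E = 118.1 GPa, ρ = 4448 kg/m³
  candidate V: E = 103.0 GPa, ρ = 4510 kg/m³
  candidate R: M = 158 MN·m/kg
  candidate Z: M = 60.9 MN·m/kg
  candidate S: M = 26.6 MN·m/kg
  candidate D: M = 25.5 MN·m/kg
  candidate V: M = 22.8 MN·m/kg
The maximum is for candidate R.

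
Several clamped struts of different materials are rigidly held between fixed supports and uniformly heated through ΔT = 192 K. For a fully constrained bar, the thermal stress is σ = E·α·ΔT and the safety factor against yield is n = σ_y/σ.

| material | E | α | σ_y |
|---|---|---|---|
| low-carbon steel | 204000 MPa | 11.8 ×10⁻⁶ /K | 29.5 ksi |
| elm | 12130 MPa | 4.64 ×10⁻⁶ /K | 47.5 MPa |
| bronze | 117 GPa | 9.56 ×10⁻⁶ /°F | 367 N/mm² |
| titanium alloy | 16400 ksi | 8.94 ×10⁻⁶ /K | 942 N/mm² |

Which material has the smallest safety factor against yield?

low-carbon steel

Converting E to GPa, α to ×10⁻⁶/K, σ_y to MPa, then σ and n for each:
  low-carbon steel: E = 204.0, α = 11.8, σ_y = 203.4 → σ = 462 MPa, n = 0.440
  elm: E = 12.13, α = 4.64, σ_y = 47.50 → σ = 10.8 MPa, n = 4.40
  bronze: E = 117.0, α = 17.2, σ_y = 367.0 → σ = 387 MPa, n = 0.949
  titanium alloy: E = 113.1, α = 8.94, σ_y = 942.0 → σ = 194 MPa, n = 4.85
The minimum is low-carbon steel at n = 0.440.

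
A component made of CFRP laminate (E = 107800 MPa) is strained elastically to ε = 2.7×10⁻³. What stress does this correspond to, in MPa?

E = 107800 MPa = 107.8 GPa.
σ = E·ε = 107800 MPa × 2.7×10⁻³ = 291 MPa.

291 MPa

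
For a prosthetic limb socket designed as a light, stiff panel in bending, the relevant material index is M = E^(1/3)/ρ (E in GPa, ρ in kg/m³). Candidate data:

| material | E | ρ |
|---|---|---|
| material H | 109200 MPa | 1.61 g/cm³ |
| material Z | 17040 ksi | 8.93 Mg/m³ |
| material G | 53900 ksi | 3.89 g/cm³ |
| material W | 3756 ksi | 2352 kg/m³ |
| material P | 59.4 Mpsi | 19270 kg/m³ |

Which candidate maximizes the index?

After converting to SI:
  material H: E = 109.2 GPa, ρ = 1610 kg/m³
  material Z: E = 117.5 GPa, ρ = 8930 kg/m³
  material G: E = 371.6 GPa, ρ = 3890 kg/m³
  material W: E = 25.90 GPa, ρ = 2352 kg/m³
  material P: E = 409.5 GPa, ρ = 19270 kg/m³
  material H: M = 2.97×10⁻³
  material G: M = 1.85×10⁻³
  material W: M = 1.26×10⁻³
  material Z: M = 0.548×10⁻³
  material P: M = 0.385×10⁻³
Material H has the largest M.

material H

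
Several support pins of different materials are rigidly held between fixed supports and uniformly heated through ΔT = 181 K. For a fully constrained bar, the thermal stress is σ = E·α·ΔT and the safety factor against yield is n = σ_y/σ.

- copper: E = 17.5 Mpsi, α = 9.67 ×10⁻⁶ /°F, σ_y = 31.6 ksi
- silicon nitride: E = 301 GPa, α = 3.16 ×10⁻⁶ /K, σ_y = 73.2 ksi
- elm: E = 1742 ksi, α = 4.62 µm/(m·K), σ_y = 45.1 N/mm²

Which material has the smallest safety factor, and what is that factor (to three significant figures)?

With everything in SI (GPa, ×10⁻⁶/K, MPa):
  copper: E = 120.7, α = 17.4, σ_y = 217.9 → σ = 380 MPa, n = 0.573
  silicon nitride: E = 301.0, α = 3.16, σ_y = 504.7 → σ = 172 MPa, n = 2.93
  elm: E = 12.01, α = 4.62, σ_y = 45.10 → σ = 10.0 MPa, n = 4.49
Copper has the lowest safety factor, n = 0.573.

copper, n = 0.573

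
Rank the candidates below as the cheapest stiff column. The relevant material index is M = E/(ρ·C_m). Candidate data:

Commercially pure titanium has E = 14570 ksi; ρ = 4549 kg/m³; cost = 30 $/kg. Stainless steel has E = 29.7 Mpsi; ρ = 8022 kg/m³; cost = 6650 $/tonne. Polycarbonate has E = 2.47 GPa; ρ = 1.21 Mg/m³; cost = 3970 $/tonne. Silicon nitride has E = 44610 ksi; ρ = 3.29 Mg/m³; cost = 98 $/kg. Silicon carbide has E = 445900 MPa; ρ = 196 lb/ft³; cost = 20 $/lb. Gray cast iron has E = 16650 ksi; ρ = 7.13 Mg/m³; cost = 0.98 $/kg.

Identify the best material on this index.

gray cast iron

Normalizing units and computing the index:
  commercially pure titanium: E = 100.5 GPa, ρ = 4549 kg/m³, cost = 30.00 $/kg
  stainless steel: E = 204.8 GPa, ρ = 8022 kg/m³, cost = 6.650 $/kg
  polycarbonate: E = 2.470 GPa, ρ = 1210 kg/m³, cost = 3.970 $/kg
  silicon nitride: E = 307.6 GPa, ρ = 3290 kg/m³, cost = 98.00 $/kg
  silicon carbide: E = 445.9 GPa, ρ = 3140 kg/m³, cost = 44.09 $/kg
  gray cast iron: E = 114.8 GPa, ρ = 7130 kg/m³, cost = 0.9800 $/kg
  gray cast iron: M = 16.4 MN·m per $
  stainless steel: M = 3.84 MN·m per $
  silicon carbide: M = 3.22 MN·m per $
  silicon nitride: M = 0.954 MN·m per $
  commercially pure titanium: M = 0.736 MN·m per $
  polycarbonate: M = 0.514 MN·m per $
Gray cast iron has the largest M.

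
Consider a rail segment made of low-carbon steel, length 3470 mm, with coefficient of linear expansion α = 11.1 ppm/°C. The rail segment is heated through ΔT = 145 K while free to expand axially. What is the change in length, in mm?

ΔL = α·L₀·ΔT = 11.1×10⁻⁶ × 3470 mm × 145.0 K = 5.58 mm.

5.58 mm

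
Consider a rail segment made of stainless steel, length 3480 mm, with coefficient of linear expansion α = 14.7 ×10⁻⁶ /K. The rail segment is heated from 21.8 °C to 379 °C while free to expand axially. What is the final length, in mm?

3498.3 mm

ΔT = 379 − 21.8 = 357.2 K.
ΔL = α·L₀·ΔT = 14.7×10⁻⁶ × 3480 mm × 357.2 K = 18.3 mm.
L = L₀ + ΔL = 3480 + 18.3 = 3498.3 mm.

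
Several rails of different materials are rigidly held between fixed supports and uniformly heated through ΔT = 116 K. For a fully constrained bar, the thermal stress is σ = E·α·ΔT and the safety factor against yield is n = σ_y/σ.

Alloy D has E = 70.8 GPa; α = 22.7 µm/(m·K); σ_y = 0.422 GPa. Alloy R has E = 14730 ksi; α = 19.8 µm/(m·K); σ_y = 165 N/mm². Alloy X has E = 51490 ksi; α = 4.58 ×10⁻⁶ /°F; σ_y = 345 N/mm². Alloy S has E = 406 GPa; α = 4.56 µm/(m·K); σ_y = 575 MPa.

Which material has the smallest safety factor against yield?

Per material, after unit conversion:
  alloy D: E = 70.80, α = 22.7, σ_y = 422.0 → σ = 186 MPa, n = 2.26
  alloy R: E = 101.6, α = 19.8, σ_y = 165.0 → σ = 233 MPa, n = 0.707
  alloy X: E = 355.0, α = 8.24, σ_y = 345.0 → σ = 339 MPa, n = 1.02
  alloy S: E = 406.0, α = 4.56, σ_y = 575.0 → σ = 215 MPa, n = 2.68
The minimum is alloy R at n = 0.707.

alloy R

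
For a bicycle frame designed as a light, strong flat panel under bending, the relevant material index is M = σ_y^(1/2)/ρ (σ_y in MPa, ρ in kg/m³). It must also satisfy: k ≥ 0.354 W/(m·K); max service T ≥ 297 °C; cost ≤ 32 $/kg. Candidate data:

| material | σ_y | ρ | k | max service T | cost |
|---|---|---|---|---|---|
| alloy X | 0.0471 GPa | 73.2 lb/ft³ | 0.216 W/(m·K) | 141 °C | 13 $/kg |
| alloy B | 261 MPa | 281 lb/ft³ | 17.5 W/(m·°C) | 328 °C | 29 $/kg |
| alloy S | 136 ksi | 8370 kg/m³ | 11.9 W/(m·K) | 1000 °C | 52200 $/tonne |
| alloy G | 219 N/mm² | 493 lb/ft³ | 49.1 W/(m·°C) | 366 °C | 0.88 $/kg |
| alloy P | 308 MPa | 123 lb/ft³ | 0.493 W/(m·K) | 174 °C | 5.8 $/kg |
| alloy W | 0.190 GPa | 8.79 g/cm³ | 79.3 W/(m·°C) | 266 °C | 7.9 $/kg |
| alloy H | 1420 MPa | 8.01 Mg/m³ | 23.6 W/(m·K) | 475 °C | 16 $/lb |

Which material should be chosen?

Screen on constraints: k ≥ 0.354 W/(m·K); max service T ≥ 297 °C; cost ≤ 32 $/kg. Survivors: alloy B, alloy G.
In SI units:
  alloy B: σ_y = 261.0 MPa, ρ = 4501 kg/m³
  alloy G: σ_y = 219.0 MPa, ρ = 7897 kg/m³
  alloy B: M = 3.59×10⁻³
  alloy G: M = 1.87×10⁻³
Alloy B ranks first.

alloy B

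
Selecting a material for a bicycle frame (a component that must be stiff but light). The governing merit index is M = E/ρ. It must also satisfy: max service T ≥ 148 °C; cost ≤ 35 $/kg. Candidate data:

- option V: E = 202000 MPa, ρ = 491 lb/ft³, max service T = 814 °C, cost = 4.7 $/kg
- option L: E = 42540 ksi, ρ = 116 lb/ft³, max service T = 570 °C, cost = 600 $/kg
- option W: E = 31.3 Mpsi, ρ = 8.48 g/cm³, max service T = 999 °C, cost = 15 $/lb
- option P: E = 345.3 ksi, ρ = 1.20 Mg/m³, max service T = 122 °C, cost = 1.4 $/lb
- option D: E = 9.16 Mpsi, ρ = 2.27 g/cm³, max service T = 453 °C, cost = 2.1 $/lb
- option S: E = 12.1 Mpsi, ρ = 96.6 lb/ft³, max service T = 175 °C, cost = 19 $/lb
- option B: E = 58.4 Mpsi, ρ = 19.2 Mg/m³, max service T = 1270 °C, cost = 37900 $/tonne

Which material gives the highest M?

option D

Screen on constraints: max service T ≥ 148 °C; cost ≤ 35 $/kg. Survivors: option V, option W, option D.
Normalizing units and computing the index:
  option V: E = 202.0 GPa, ρ = 7865 kg/m³
  option W: E = 215.8 GPa, ρ = 8480 kg/m³
  option D: E = 63.16 GPa, ρ = 2270 kg/m³
  option D: M = 27.8 MN·m/kg
  option V: M = 25.7 MN·m/kg
  option W: M = 25.4 MN·m/kg
The maximum is for option D.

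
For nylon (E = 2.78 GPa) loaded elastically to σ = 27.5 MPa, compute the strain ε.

9.89×10⁻³

ε = σ/E = 27.5 / 2780 = 9.89×10⁻³.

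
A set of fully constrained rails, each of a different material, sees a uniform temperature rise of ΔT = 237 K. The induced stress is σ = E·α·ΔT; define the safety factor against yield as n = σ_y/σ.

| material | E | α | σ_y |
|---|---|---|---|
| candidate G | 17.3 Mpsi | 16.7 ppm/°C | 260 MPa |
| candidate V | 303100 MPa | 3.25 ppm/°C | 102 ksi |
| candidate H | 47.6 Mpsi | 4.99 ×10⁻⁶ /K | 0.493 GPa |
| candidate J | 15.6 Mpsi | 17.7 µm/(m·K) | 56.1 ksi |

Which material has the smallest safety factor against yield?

With everything in SI (GPa, ×10⁻⁶/K, MPa):
  candidate G: E = 119.3, α = 16.7, σ_y = 260.0 → σ = 472 MPa, n = 0.551
  candidate V: E = 303.1, α = 3.25, σ_y = 703.3 → σ = 233 MPa, n = 3.01
  candidate H: E = 328.2, α = 4.99, σ_y = 493.0 → σ = 388 MPa, n = 1.27
  candidate J: E = 107.6, α = 17.7, σ_y = 386.8 → σ = 451 MPa, n = 0.857
Smallest n: candidate G with n = 0.551.

candidate G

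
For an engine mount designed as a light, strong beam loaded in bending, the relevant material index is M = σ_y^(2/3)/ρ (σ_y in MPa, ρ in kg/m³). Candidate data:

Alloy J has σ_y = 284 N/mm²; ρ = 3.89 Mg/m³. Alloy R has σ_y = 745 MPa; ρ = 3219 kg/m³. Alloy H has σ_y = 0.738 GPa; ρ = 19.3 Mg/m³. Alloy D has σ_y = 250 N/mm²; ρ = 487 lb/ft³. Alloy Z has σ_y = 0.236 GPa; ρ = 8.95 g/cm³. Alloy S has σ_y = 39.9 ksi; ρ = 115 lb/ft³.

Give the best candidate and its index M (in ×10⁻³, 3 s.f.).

alloy R, M = 25.5×10⁻³

Normalizing units and computing the index:
  alloy J: σ_y = 284.0 MPa, ρ = 3890 kg/m³
  alloy R: σ_y = 745.0 MPa, ρ = 3219 kg/m³
  alloy H: σ_y = 738.0 MPa, ρ = 19300 kg/m³
  alloy D: σ_y = 250.0 MPa, ρ = 7801 kg/m³
  alloy Z: σ_y = 236.0 MPa, ρ = 8950 kg/m³
  alloy S: σ_y = 275.1 MPa, ρ = 1842 kg/m³
  alloy R: M = 25.5×10⁻³
  alloy S: M = 23.0×10⁻³
  alloy J: M = 11.1×10⁻³
  alloy D: M = 5.09×10⁻³
  alloy Z: M = 4.27×10⁻³
  alloy H: M = 4.23×10⁻³
Highest index: alloy R.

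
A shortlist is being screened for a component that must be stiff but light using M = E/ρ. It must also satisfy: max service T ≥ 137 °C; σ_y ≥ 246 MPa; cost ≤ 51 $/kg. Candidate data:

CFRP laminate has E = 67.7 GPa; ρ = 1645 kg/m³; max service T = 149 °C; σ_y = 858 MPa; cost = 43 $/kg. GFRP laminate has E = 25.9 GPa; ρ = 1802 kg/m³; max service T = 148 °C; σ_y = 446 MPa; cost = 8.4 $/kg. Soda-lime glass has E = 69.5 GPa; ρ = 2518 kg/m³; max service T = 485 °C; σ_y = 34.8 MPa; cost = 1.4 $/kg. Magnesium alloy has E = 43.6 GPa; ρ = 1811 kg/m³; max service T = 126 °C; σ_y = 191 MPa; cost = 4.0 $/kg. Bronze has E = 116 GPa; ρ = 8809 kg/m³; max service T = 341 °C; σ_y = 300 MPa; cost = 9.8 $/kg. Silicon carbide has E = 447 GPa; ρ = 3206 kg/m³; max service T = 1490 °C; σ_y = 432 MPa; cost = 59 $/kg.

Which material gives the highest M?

CFRP laminate

Screen on constraints: max service T ≥ 137 °C; σ_y ≥ 246 MPa; cost ≤ 51 $/kg. Survivors: CFRP laminate, GFRP laminate, bronze.
Computing M directly (units already consistent):
  CFRP laminate: M = 41.2 MN·m/kg
  GFRP laminate: M = 14.4 MN·m/kg
  bronze: M = 13.2 MN·m/kg
Highest index: CFRP laminate.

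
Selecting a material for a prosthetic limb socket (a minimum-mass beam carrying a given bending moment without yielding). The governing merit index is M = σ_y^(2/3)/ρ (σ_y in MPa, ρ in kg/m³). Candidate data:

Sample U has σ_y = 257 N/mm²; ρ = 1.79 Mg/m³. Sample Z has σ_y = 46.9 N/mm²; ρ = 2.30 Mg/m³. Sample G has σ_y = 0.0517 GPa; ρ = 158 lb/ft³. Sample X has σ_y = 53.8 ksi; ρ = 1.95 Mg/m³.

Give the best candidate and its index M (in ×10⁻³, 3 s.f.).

sample X, M = 26.5×10⁻³

In SI units:
  sample U: σ_y = 257.0 MPa, ρ = 1790 kg/m³
  sample Z: σ_y = 46.90 MPa, ρ = 2300 kg/m³
  sample G: σ_y = 51.70 MPa, ρ = 2531 kg/m³
  sample X: σ_y = 370.9 MPa, ρ = 1950 kg/m³
  sample X: M = 26.5×10⁻³
  sample U: M = 22.6×10⁻³
  sample Z: M = 5.65×10⁻³
  sample G: M = 5.48×10⁻³
Sample X has the largest M.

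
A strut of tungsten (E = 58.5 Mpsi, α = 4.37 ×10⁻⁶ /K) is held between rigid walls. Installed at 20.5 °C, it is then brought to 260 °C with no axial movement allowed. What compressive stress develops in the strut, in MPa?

E = 58.5 Mpsi = 403.3 GPa.
ΔT = 239.5 K. Constrained thermal stress σ = E·α·ΔT = 403.3×10³ MPa × 4.37×10⁻⁶ × 239.5 = 422 MPa (compressive).

422 MPa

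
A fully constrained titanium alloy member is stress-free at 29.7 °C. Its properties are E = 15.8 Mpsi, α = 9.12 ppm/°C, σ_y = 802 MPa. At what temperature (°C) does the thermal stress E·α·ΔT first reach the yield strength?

837 °C

E = 15.8 Mpsi = 108.9 GPa.
E·α·ΔT = 802.0 MPa ⇒ ΔT = 802.0 / (108.9×10³ × 9.12×10⁻⁶) = 807.2 K.
T = 29.7 + 807.2 = 836.9 °C.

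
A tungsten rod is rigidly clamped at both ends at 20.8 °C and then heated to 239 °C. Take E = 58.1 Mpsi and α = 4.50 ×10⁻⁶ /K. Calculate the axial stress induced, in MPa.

393 MPa

E = 58.1 Mpsi = 400.6 GPa.
ΔT = 218.2 K. Constrained thermal stress σ = E·α·ΔT = 400.6×10³ MPa × 4.50×10⁻⁶ × 218.2 = 393 MPa (compressive).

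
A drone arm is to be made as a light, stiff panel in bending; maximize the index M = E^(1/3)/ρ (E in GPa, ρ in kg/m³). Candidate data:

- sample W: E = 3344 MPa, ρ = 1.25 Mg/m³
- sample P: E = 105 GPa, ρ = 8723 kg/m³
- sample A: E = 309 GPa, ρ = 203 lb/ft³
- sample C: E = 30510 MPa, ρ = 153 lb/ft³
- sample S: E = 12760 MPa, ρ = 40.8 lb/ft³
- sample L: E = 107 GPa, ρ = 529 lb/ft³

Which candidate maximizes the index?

Putting every candidate on a common basis:
  sample W: E = 3.344 GPa, ρ = 1250 kg/m³
  sample P: E = 105.0 GPa, ρ = 8723 kg/m³
  sample A: E = 309.0 GPa, ρ = 3252 kg/m³
  sample C: E = 30.51 GPa, ρ = 2451 kg/m³
  sample S: E = 12.76 GPa, ρ = 653.6 kg/m³
  sample L: E = 107.0 GPa, ρ = 8474 kg/m³
  sample S: M = 3.58×10⁻³
  sample A: M = 2.08×10⁻³
  sample C: M = 1.27×10⁻³
  sample W: M = 1.20×10⁻³
  sample L: M = 0.560×10⁻³
  sample P: M = 0.541×10⁻³
Sample S ranks first.

sample S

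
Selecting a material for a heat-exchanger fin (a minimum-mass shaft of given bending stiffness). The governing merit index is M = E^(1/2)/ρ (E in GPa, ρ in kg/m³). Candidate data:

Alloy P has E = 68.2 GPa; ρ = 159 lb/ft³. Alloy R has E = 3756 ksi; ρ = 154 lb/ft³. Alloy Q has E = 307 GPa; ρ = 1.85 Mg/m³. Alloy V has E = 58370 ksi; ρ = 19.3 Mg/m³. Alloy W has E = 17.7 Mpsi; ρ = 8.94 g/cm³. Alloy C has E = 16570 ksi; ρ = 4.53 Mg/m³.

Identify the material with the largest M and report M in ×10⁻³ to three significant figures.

In SI units:
  alloy P: E = 68.20 GPa, ρ = 2547 kg/m³
  alloy R: E = 25.90 GPa, ρ = 2467 kg/m³
  alloy Q: E = 307.0 GPa, ρ = 1850 kg/m³
  alloy V: E = 402.4 GPa, ρ = 19300 kg/m³
  alloy W: E = 122.0 GPa, ρ = 8940 kg/m³
  alloy C: E = 114.2 GPa, ρ = 4530 kg/m³
  alloy Q: M = 9.47×10⁻³
  alloy P: M = 3.24×10⁻³
  alloy C: M = 2.36×10⁻³
  alloy R: M = 2.06×10⁻³
  alloy W: M = 1.24×10⁻³
  alloy V: M = 1.04×10⁻³
The maximum is for alloy Q.

alloy Q, M = 9.47×10⁻³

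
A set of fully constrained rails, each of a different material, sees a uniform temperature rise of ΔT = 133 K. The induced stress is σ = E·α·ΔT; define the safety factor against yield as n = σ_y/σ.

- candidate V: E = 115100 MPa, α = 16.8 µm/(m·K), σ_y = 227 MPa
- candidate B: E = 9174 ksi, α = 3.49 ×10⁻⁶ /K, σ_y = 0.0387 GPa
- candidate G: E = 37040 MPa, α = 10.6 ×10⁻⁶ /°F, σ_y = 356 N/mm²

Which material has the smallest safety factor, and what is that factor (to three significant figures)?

candidate V, n = 0.883

With everything in SI (GPa, ×10⁻⁶/K, MPa):
  candidate V: E = 115.1, α = 16.8, σ_y = 227.0 → σ = 257 MPa, n = 0.883
  candidate B: E = 63.25, α = 3.49, σ_y = 38.70 → σ = 29.4 MPa, n = 1.32
  candidate G: E = 37.04, α = 19.1, σ_y = 356.0 → σ = 94.0 MPa, n = 3.79
Smallest n: candidate V with n = 0.883.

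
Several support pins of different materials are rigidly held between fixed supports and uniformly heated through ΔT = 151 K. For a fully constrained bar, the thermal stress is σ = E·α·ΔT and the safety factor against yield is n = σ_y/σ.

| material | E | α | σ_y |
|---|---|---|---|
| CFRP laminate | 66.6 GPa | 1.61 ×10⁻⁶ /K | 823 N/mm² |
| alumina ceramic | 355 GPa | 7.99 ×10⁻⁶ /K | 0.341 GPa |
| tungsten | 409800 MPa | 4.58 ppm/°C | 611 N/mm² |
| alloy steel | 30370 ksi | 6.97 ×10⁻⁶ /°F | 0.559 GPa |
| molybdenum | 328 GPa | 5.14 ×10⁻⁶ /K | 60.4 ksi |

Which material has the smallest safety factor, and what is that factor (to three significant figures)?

alumina ceramic, n = 0.796

With everything in SI (GPa, ×10⁻⁶/K, MPa):
  CFRP laminate: E = 66.60, α = 1.61, σ_y = 823.0 → σ = 16.2 MPa, n = 50.8
  alumina ceramic: E = 355.0, α = 7.99, σ_y = 341.0 → σ = 428 MPa, n = 0.796
  tungsten: E = 409.8, α = 4.58, σ_y = 611.0 → σ = 283 MPa, n = 2.16
  alloy steel: E = 209.4, α = 12.5, σ_y = 559.0 → σ = 397 MPa, n = 1.41
  molybdenum: E = 328.0, α = 5.14, σ_y = 416.4 → σ = 255 MPa, n = 1.64
The minimum is alumina ceramic at n = 0.796.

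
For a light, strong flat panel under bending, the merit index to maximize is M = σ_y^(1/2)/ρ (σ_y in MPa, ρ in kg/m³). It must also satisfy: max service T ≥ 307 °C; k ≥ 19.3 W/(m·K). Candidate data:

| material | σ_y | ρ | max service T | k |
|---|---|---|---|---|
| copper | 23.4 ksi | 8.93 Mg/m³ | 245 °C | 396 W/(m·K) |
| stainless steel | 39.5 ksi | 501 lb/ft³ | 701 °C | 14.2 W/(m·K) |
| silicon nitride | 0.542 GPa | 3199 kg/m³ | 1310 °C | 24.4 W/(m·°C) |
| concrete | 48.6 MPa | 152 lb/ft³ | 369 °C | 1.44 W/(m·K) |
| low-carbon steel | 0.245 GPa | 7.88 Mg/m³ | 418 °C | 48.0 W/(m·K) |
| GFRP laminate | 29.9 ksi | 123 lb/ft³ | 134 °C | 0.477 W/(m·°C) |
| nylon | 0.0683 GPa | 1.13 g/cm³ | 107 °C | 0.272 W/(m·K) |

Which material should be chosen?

silicon nitride

Screen on constraints: max service T ≥ 307 °C; k ≥ 19.3 W/(m·K). Survivors: silicon nitride, low-carbon steel.
Convert each candidate to consistent units, then evaluate M:
  silicon nitride: σ_y = 542.0 MPa, ρ = 3199 kg/m³
  low-carbon steel: σ_y = 245.0 MPa, ρ = 7880 kg/m³
  silicon nitride: M = 7.28×10⁻³
  low-carbon steel: M = 1.99×10⁻³
Silicon nitride ranks first.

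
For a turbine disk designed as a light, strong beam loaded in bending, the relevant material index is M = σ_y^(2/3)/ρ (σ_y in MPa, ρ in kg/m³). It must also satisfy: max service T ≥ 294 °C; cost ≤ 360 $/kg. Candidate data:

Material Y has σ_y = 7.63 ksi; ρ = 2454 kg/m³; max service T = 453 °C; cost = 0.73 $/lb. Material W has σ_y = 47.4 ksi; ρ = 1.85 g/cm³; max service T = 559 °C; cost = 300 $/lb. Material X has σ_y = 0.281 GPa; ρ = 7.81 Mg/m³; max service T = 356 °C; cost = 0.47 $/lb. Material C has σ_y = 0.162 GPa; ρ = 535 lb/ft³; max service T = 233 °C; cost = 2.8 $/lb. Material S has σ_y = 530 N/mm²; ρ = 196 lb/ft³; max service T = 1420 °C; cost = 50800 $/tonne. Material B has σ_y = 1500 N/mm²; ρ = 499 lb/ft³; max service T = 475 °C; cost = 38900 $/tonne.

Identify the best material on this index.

Screen on constraints: max service T ≥ 294 °C; cost ≤ 360 $/kg. Survivors: material Y, material X, material S, material B.
Normalizing units and computing the index:
  material Y: σ_y = 52.61 MPa, ρ = 2454 kg/m³
  material X: σ_y = 281.0 MPa, ρ = 7810 kg/m³
  material S: σ_y = 530.0 MPa, ρ = 3140 kg/m³
  material B: σ_y = 1500 MPa, ρ = 7993 kg/m³
  material S: M = 20.9×10⁻³
  material B: M = 16.4×10⁻³
  material Y: M = 5.72×10⁻³
  material X: M = 5.49×10⁻³
Material S ranks first.

material S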